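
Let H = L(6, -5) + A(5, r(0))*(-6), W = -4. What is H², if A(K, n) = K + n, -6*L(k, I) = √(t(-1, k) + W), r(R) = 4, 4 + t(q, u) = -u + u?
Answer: (162 + I*√2)²/9 ≈ 2915.8 + 50.912*I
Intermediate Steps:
t(q, u) = -4 (t(q, u) = -4 + (-u + u) = -4 + 0 = -4)
L(k, I) = -I*√2/3 (L(k, I) = -√(-4 - 4)/6 = -I*√2/3)
H = -54 - I*√2/3 (H = -I*√2/3 + (5 + 4)*(-6) = -I*√2/3 + 9*(-6) = -I*√2/3 - 54 = -54 - I*√2/3 ≈ -54.0 - 0.4714*I)
H² = (-54 - I*√2/3)²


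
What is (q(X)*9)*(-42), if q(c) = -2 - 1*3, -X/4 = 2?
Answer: 1890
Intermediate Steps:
X = -8 (X = -4*2 = -8)
q(c) = -5 (q(c) = -2 - 3 = -5)
(q(X)*9)*(-42) = -5*9*(-42) = -45*(-42) = 1890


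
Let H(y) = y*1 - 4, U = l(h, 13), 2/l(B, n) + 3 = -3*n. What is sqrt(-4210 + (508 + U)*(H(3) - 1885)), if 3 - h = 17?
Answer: 2*I*sqrt(106083453)/21 ≈ 980.92*I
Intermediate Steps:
h = -14 (h = 3 - 1*17 = 3 - 17 = -14)
l(B, n) = 2/(-3 - 3*n)
U = -1/21 (U = -2/(3 + 3*13) = -2/(3 + 39) = -2/42 = -2*1/42 = -1/21 ≈ -0.047619)
H(y) = -4 + y (H(y) = y - 4 = -4 + y)
sqrt(-4210 + (508 + U)*(H(3) - 1885)) = sqrt(-4210 + (508 - 1/21)*((-4 + 3) - 1885)) = sqrt(-4210 + 10667*(-1 - 1885)/21) = sqrt(-4210 + (10667/21)*(-1886)) = sqrt(-4210 - 20117962/21) = sqrt(-20206372/21) = 2*I*sqrt(106083453)/21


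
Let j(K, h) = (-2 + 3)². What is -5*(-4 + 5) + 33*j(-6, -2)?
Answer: 28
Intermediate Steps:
j(K, h) = 1 (j(K, h) = 1² = 1)
-5*(-4 + 5) + 33*j(-6, -2) = -5*(-4 + 5) + 33*1 = -5*1 + 33 = -5 + 33 = 28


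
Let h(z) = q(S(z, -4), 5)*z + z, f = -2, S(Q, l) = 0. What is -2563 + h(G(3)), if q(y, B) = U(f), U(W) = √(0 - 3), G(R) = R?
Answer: -2560 + 3*I*√3 ≈ -2560.0 + 5.1962*I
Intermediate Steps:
U(W) = I*√3 (U(W) = √(-3) = I*√3)
q(y, B) = I*√3
h(z) = z + I*z*√3 (h(z) = (I*√3)*z + z = I*z*√3 + z = z + I*z*√3)
-2563 + h(G(3)) = -2563 + 3*(1 + I*√3) = -2563 + (3 + 3*I*√3) = -2560 + 3*I*√3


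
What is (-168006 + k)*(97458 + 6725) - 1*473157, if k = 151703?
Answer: -1698968606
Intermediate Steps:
(-168006 + k)*(97458 + 6725) - 1*473157 = (-168006 + 151703)*(97458 + 6725) - 1*473157 = -16303*104183 - 473157 = -1698495449 - 473157 = -1698968606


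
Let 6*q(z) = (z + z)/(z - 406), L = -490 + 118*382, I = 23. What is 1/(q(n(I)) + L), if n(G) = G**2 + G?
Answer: 73/3254870 ≈ 2.2428e-5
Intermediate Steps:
n(G) = G + G**2
L = 44586 (L = -490 + 45076 = 44586)
q(z) = z/(3*(-406 + z)) (q(z) = ((z + z)/(z - 406))/6 = ((2*z)/(-406 + z))/6 = (2*z/(-406 + z))/6 = z/(3*(-406 + z)))
1/(q(n(I)) + L) = 1/((23*(1 + 23))/(3*(-406 + 23*(1 + 23))) + 44586) = 1/((23*24)/(3*(-406 + 23*24)) + 44586) = 1/((1/3)*552/(-406 + 552) + 44586) = 1/((1/3)*552/146 + 44586) = 1/((1/3)*552*(1/146) + 44586) = 1/(92/73 + 44586) = 1/(3254870/73) = 73/3254870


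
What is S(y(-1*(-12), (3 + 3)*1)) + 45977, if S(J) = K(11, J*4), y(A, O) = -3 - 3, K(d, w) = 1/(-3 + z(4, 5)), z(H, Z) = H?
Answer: 45978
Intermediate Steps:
K(d, w) = 1 (K(d, w) = 1/(-3 + 4) = 1/1 = 1)
y(A, O) = -6
S(J) = 1
S(y(-1*(-12), (3 + 3)*1)) + 45977 = 1 + 45977 = 45978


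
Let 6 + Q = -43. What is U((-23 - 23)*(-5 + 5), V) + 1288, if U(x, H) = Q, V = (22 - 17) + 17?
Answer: 1239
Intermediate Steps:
V = 22 (V = 5 + 17 = 22)
Q = -49 (Q = -6 - 43 = -49)
U(x, H) = -49
U((-23 - 23)*(-5 + 5), V) + 1288 = -49 + 1288 = 1239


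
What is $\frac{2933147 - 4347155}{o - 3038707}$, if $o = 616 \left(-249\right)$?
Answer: $\frac{1414008}{3192091} \approx 0.44297$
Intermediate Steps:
$o = -153384$
$\frac{2933147 - 4347155}{o - 3038707} = \frac{2933147 - 4347155}{-153384 - 3038707} = - \frac{1414008}{-3192091} = \left(-1414008\right) \left(- \frac{1}{3192091}\right) = \frac{1414008}{3192091}$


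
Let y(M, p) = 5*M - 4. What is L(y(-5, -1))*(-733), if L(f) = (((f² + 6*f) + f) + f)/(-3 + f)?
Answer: 446397/32 ≈ 13950.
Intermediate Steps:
y(M, p) = -4 + 5*M
L(f) = (f² + 8*f)/(-3 + f) (L(f) = ((f² + 7*f) + f)/(-3 + f) = (f² + 8*f)/(-3 + f))
L(y(-5, -1))*(-733) = ((-4 + 5*(-5))*(8 + (-4 + 5*(-5)))/(-3 + (-4 + 5*(-5))))*(-733) = ((-4 - 25)*(8 + (-4 - 25))/(-3 + (-4 - 25)))*(-733) = -29*(8 - 29)/(-3 - 29)*(-733) = -29*(-21)/(-32)*(-733) = -29*(-1/32)*(-21)*(-733) = -609/32*(-733) = 446397/32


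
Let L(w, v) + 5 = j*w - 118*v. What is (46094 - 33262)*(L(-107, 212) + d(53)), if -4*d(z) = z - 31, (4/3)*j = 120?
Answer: -444712208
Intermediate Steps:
j = 90 (j = (¾)*120 = 90)
L(w, v) = -5 - 118*v + 90*w (L(w, v) = -5 + (90*w - 118*v) = -5 + (-118*v + 90*w) = -5 - 118*v + 90*w)
d(z) = 31/4 - z/4 (d(z) = -(z - 31)/4 = -(-31 + z)/4 = 31/4 - z/4)
(46094 - 33262)*(L(-107, 212) + d(53)) = (46094 - 33262)*((-5 - 118*212 + 90*(-107)) + (31/4 - ¼*53)) = 12832*((-5 - 25016 - 9630) + (31/4 - 53/4)) = 12832*(-34651 - 11/2) = 12832*(-69313/2) = -444712208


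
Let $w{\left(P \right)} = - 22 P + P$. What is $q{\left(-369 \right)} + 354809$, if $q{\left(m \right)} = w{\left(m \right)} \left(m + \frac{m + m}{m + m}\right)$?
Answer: $-2496823$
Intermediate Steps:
$w{\left(P \right)} = - 21 P$
$q{\left(m \right)} = - 21 m \left(1 + m\right)$ ($q{\left(m \right)} = - 21 m \left(m + \frac{m + m}{m + m}\right) = - 21 m \left(m + \frac{2 m}{2 m}\right) = - 21 m \left(m + 2 m \frac{1}{2 m}\right) = - 21 m \left(m + 1\right) = - 21 m \left(1 + m\right)$)
$q{\left(-369 \right)} + 354809 = \left(-21\right) \left(-369\right) \left(1 - 369\right) + 354809 = \left(-21\right) \left(-369\right) \left(-368\right) + 354809 = -2851632 + 354809 = -2496823$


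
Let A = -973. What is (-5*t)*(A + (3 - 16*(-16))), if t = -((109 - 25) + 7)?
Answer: -324870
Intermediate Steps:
t = -91 (t = -(84 + 7) = -1*91 = -91)
(-5*t)*(A + (3 - 16*(-16))) = (-5*(-91))*(-973 + (3 - 16*(-16))) = 455*(-973 + (3 + 256)) = 455*(-973 + 259) = 455*(-714) = -324870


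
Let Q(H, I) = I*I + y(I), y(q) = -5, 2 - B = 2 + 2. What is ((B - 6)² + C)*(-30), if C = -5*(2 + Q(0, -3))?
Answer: -1020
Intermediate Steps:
B = -2 (B = 2 - (2 + 2) = 2 - 1*4 = 2 - 4 = -2)
Q(H, I) = -5 + I² (Q(H, I) = I*I - 5 = I² - 5 = -5 + I²)
C = -30 (C = -5*(2 + (-5 + (-3)²)) = -5*(2 + (-5 + 9)) = -5*(2 + 4) = -5*6 = -30)
((B - 6)² + C)*(-30) = ((-2 - 6)² - 30)*(-30) = ((-8)² - 30)*(-30) = (64 - 30)*(-30) = 34*(-30) = -1020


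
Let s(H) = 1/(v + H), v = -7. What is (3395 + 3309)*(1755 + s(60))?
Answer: 623579264/53 ≈ 1.1766e+7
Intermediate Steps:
s(H) = 1/(-7 + H)
(3395 + 3309)*(1755 + s(60)) = (3395 + 3309)*(1755 + 1/(-7 + 60)) = 6704*(1755 + 1/53) = 6704*(93016/53) = 623579264/53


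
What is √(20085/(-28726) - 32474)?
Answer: I*√26797572171734/28726 ≈ 180.21*I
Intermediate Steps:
√(20085/(-28726) - 32474) = √(20085*(-1/28726) - 32474) = √(-20085/28726 - 32474) = √(-932868209/28726) = I*√26797572171734/28726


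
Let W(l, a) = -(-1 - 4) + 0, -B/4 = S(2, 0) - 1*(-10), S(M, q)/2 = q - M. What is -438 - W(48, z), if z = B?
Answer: -443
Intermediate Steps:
S(M, q) = -2*M + 2*q (S(M, q) = 2*(q - M) = -2*M + 2*q)
B = -24 (B = -4*((-2*2 + 2*0) - 1*(-10)) = -4*((-4 + 0) + 10) = -4*(-4 + 10) = -4*6 = -24)
z = -24
W(l, a) = 5 (W(l, a) = -1*(-5) + 0 = 5 + 0 = 5)
-438 - W(48, z) = -438 - 1*5 = -438 - 5 = -443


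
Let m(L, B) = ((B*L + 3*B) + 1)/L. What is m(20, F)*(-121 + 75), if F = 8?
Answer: -851/2 ≈ -425.50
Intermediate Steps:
m(L, B) = (1 + 3*B + B*L)/L (m(L, B) = ((3*B + B*L) + 1)/L = (1 + 3*B + B*L)/L)
m(20, F)*(-121 + 75) = ((1 + 3*8 + 8*20)/20)*(-121 + 75) = ((1 + 24 + 160)/20)*(-46) = ((1/20)*185)*(-46) = (37/4)*(-46) = -851/2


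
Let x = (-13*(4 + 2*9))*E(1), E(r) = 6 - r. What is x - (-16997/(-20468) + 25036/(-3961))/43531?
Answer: -17462927503381/12211838492 ≈ -1430.0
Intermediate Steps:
x = -1430 (x = (-13*(4 + 2*9))*(6 - 1*1) = (-13*(4 + 18))*(6 - 1) = -13*22*5 = -286*5 = -1430)
x - (-16997/(-20468) + 25036/(-3961))/43531 = -1430 - (-16997/(-20468) + 25036/(-3961))/43531 = -1430 - (-16997*(-1/20468) + 25036*(-1/3961))/43531 = -1430 - (16997/20468 - 25036/3961)/43531 = -1430 - (-1540179)/(280532*43531) = -1430 - 1*(-1540179/12211838492) = -1430 + 1540179/12211838492 = -17462927503381/12211838492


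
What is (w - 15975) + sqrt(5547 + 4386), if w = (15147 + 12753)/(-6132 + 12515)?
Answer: -101940525/6383 + sqrt(9933) ≈ -15871.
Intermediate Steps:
w = 27900/6383 ≈ 4.3710
(w - 15975) + sqrt(5547 + 4386) = (27900/6383 - 15975) + sqrt(5547 + 4386) = -101940525/6383 + sqrt(9933)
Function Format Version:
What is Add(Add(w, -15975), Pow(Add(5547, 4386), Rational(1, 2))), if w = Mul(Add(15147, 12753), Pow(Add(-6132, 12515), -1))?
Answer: Add(Rational(-101940525, 6383), Pow(9933, Rational(1, 2))) ≈ -15871.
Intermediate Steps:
w = Rational(27900, 6383) (w = Mul(27900, Pow(6383, -1)) = Mul(27900, Rational(1, 6383)) = Rational(27900, 6383) ≈ 4.3710)
Add(Add(w, -15975), Pow(Add(5547, 4386), Rational(1, 2))) = Add(Add(Rational(27900, 6383), -15975), Pow(Add(5547, 4386), Rational(1, 2))) = Add(Rational(-101940525, 6383), Pow(9933, Rational(1, 2)))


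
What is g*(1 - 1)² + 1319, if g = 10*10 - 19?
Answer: 1319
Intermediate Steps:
g = 81 (g = 100 - 19 = 81)
g*(1 - 1)² + 1319 = 81*(1 - 1)² + 1319 = 81*0² + 1319 = 81*0 + 1319 = 0 + 1319 = 1319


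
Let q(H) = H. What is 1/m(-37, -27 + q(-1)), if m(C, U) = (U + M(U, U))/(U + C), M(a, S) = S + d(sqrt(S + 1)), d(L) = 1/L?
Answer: 98280/84673 - 195*I*sqrt(3)/84673 ≈ 1.1607 - 0.0039889*I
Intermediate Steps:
d(L) = 1/L
M(a, S) = S + 1/sqrt(1 + S) (M(a, S) = S + 1/(sqrt(S + 1)) = S + 1/(sqrt(1 + S)) = S + 1/sqrt(1 + S))
m(C, U) = (1/sqrt(1 + U) + 2*U)/(C + U) (m(C, U) = (U + (U + 1/sqrt(1 + U)))/(U + C) = (1/sqrt(1 + U) + 2*U)/(C + U))
1/m(-37, -27 + q(-1)) = 1/((1 + 2*(-27 - 1)*sqrt(1 + (-27 - 1)))/(sqrt(1 + (-27 - 1))*(-37 + (-27 - 1)))) = 1/((1 + 2*(-28)*sqrt(1 - 28))/(sqrt(1 - 28)*(-37 - 28))) = 1/((1 + 2*(-28)*sqrt(-27))/(sqrt(-27)*(-65))) = 1/(-I*sqrt(3)/9*(-1/65)*(1 + 2*(-28)*(3*I*sqrt(3)))) = 1/(-I*sqrt(3)/9*(-1/65)*(1 - 168*I*sqrt(3))) = 1/(I*sqrt(3)*(1 - 168*I*sqrt(3))/585) = -195*I*sqrt(3)/(1 - 168*I*sqrt(3))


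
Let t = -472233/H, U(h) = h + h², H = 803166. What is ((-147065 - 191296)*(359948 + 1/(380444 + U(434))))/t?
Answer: 9280362959246751355893/44801846587 ≈ 2.0714e+11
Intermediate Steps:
t = -157411/267722 (t = -472233/803166 = -472233*1/803166 = -157411/267722 ≈ -0.58796)
((-147065 - 191296)*(359948 + 1/(380444 + U(434))))/t = ((-147065 - 191296)*(359948 + 1/(380444 + 434*(1 + 434))))/(-157411/267722) = -338361*(359948 + 1/(380444 + 434*435))*(-267722/157411) = -338361*(359948 + 1/(380444 + 188790))*(-267722/157411) = -338361*(359948 + 1/569234)*(-267722/157411) = -338361*204894639833/569234*(-267722/157411) = -69328355228533713/569234*(-267722/157411) = 9280362959246751355893/44801846587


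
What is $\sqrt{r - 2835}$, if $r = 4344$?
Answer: $\sqrt{1509} \approx 38.846$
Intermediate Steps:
$\sqrt{r - 2835} = \sqrt{4344 - 2835} = \sqrt{1509}$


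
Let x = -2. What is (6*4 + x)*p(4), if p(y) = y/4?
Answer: 22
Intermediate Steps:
p(y) = y/4 (p(y) = y*(¼) = y/4)
(6*4 + x)*p(4) = (6*4 - 2)*((¼)*4) = (24 - 2)*1 = 22*1 = 22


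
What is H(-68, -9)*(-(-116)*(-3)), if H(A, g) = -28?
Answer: 9744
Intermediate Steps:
H(-68, -9)*(-(-116)*(-3)) = -(-3248)*(-1*(-3)) = -(-3248)*3 = -28*(-348) = 9744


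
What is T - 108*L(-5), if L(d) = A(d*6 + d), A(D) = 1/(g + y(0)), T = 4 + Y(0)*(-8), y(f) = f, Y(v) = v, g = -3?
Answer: 40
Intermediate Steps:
T = 4 (T = 4 + 0*(-8) = 4 + 0 = 4)
A(D) = -⅓ (A(D) = 1/(-3 + 0) = 1/(-3) = -⅓)
L(d) = -⅓
T - 108*L(-5) = 4 - 108*(-⅓) = 4 + 36 = 40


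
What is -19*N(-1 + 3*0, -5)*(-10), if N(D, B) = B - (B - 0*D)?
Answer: 0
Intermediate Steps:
N(D, B) = 0 (N(D, B) = B - (B - 1*0) = B - (B + 0) = B - B = 0)
-19*N(-1 + 3*0, -5)*(-10) = -19*0*(-10) = 0*(-10) = 0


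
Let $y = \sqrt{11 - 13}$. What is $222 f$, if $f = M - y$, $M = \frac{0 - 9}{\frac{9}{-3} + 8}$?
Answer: $- \frac{1998}{5} - 222 i \sqrt{2} \approx -399.6 - 313.96 i$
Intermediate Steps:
$M = - \frac{9}{5}$ ($M = - \frac{9}{9 \left(- \frac{1}{3}\right) + 8} = - \frac{9}{-3 + 8} = - \frac{9}{5} \approx -1.8$)
$y = i \sqrt{2}$ ($y = \sqrt{-2} = i \sqrt{2} \approx 1.4142 i$)
$f = - \frac{9}{5} - i \sqrt{2} \approx -1.8 - 1.4142 i$
$222 f = 222 \left(- \frac{9}{5} - i \sqrt{2}\right) = - \frac{1998}{5} - 222 i \sqrt{2}$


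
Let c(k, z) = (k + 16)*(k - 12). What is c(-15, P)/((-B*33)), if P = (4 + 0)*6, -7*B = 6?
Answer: -21/22 ≈ -0.95455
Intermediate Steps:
B = -6/7 (B = -⅐*6 = -6/7 ≈ -0.85714)
P = 24 (P = 4*6 = 24)
c(k, z) = (-12 + k)*(16 + k) (c(k, z) = (16 + k)*(-12 + k) = (-12 + k)*(16 + k))
c(-15, P)/((-B*33)) = (-192 + (-15)² + 4*(-15))/((-(-6)*33/7)) = (-192 + 225 - 60)/((-1*(-198/7))) = -27/198/7 = -27*7/198 = -21/22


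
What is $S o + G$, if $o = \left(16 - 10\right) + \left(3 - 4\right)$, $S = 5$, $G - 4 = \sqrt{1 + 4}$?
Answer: $29 + \sqrt{5} \approx 31.236$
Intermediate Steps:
$G = 4 + \sqrt{5}$ ($G = 4 + \sqrt{1 + 4} = 4 + \sqrt{5} \approx 6.2361$)
$o = 5$ ($o = 6 + \left(3 - 4\right) = 6 - 1 = 5$)
$S o + G = 5 \cdot 5 + \left(4 + \sqrt{5}\right) = 25 + \left(4 + \sqrt{5}\right) = 29 + \sqrt{5}$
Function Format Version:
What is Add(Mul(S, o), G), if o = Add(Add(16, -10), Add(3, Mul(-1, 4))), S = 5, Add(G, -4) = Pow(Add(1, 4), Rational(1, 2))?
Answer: Add(29, Pow(5, Rational(1, 2))) ≈ 31.236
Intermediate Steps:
G = Add(4, Pow(5, Rational(1, 2))) (G = Add(4, Pow(Add(1, 4), Rational(1, 2))) = Add(4, Pow(5, Rational(1, 2))) ≈ 6.2361)
o = 5 (o = Add(6, Add(3, -4)) = Add(6, -1) = 5)
Add(Mul(S, o), G) = Add(Mul(5, 5), Add(4, Pow(5, Rational(1, 2)))) = Add(25, Add(4, Pow(5, Rational(1, 2)))) = Add(29, Pow(5, Rational(1, 2)))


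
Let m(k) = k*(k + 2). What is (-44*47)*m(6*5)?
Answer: -1985280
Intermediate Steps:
m(k) = k*(2 + k)
(-44*47)*m(6*5) = (-44*47)*((6*5)*(2 + 6*5)) = -62040*(2 + 30) = -62040*32 = -2068*960 = -1985280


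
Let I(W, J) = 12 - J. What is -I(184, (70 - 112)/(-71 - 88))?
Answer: -622/53 ≈ -11.736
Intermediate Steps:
-I(184, (70 - 112)/(-71 - 88)) = -(12 - (70 - 112)/(-71 - 88)) = -(12 - (-42)/(-159)) = -(12 - (-42)*(-1)/159) = -(12 - 1*14/53) = -(12 - 14/53) = -1*622/53 = -622/53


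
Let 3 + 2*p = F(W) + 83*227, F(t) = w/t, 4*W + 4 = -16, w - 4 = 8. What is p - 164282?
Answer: -774321/5 ≈ -1.5486e+5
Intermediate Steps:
w = 12 (w = 4 + 8 = 12)
W = -5 (W = -1 + (1/4)*(-16) = -1 - 4 = -5)
F(t) = 12/t
p = 47089/5 (p = -3/2 + (12/(-5) + 83*227)/2 = -3/2 + (12*(-1/5) + 18841)/2 = -3/2 + (-12/5 + 18841)/2 = -3/2 + (1/2)*(94193/5) = -3/2 + 94193/10 = 47089/5 ≈ 9417.8)
p - 164282 = 47089/5 - 164282 = -774321/5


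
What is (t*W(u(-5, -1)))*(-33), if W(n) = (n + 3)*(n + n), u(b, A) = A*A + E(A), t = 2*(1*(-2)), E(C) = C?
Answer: 0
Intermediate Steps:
t = -4 (t = 2*(-2) = -4)
u(b, A) = A + A² (u(b, A) = A*A + A = A² + A = A + A²)
W(n) = 2*n*(3 + n) (W(n) = (3 + n)*(2*n) = 2*n*(3 + n))
(t*W(u(-5, -1)))*(-33) = -8*(-(1 - 1))*(3 - (1 - 1))*(-33) = -8*(-1*0)*(3 - 1*0)*(-33) = -8*0*(3 + 0)*(-33) = -8*0*3*(-33) = -4*0*(-33) = 0*(-33) = 0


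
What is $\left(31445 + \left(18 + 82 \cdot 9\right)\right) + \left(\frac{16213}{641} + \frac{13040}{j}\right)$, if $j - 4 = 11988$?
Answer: $\frac{30965968776}{960859} \approx 32227.0$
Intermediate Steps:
$j = 11992$ ($j = 4 + 11988 = 11992$)
$\left(31445 + \left(18 + 82 \cdot 9\right)\right) + \left(\frac{16213}{641} + \frac{13040}{j}\right) = \left(31445 + \left(18 + 82 \cdot 9\right)\right) + \left(\frac{16213}{641} + \frac{13040}{11992}\right) = \left(31445 + \left(18 + 738\right)\right) + \left(16213 \cdot \frac{1}{641} + 13040 \cdot \frac{1}{11992}\right) = \left(31445 + 756\right) + \left(\frac{16213}{641} + \frac{1630}{1499}\right) = 32201 + \frac{25348117}{960859} = \frac{30965968776}{960859}$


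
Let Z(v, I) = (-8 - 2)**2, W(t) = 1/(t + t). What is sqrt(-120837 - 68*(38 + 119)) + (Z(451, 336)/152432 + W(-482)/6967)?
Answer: 10491662/15996280769 + I*sqrt(131513) ≈ 0.00065588 + 362.65*I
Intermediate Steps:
W(t) = 1/(2*t)
Z(v, I) = 100 (Z(v, I) = (-10)**2 = 100)
sqrt(-120837 - 68*(38 + 119)) + (Z(451, 336)/152432 + W(-482)/6967) = sqrt(-120837 - 68*(38 + 119)) + (100/152432 + ((1/2)/(-482))/6967) = sqrt(-120837 - 68*157) + (100*(1/152432) + ((1/2)*(-1/482))*(1/6967)) = sqrt(-120837 - 10676) + (25/38108 - 1/964*1/6967) = sqrt(-131513) + (25/38108 - 1/6716188) = I*sqrt(131513) + 10491662/15996280769 = 10491662/15996280769 + I*sqrt(131513)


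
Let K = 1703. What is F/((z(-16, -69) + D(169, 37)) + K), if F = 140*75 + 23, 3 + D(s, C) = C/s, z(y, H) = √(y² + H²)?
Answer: 510996385419/82419261032 - 300547403*√5017/82419261032 ≈ 5.9417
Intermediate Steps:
z(y, H) = √(H² + y²)
D(s, C) = -3 + C/s
F = 10523 (F = 10500 + 23 = 10523)
F/((z(-16, -69) + D(169, 37)) + K) = 10523/((√((-69)² + (-16)²) + (-3 + 37/169)) + 1703) = 10523/((√(4761 + 256) + (-3 + 37*(1/169))) + 1703) = 10523/((√5017 + (-3 + 37/169)) + 1703) = 10523/((√5017 - 470/169) + 1703) = 10523/((-470/169 + √5017) + 1703) = 10523/(287337/169 + √5017)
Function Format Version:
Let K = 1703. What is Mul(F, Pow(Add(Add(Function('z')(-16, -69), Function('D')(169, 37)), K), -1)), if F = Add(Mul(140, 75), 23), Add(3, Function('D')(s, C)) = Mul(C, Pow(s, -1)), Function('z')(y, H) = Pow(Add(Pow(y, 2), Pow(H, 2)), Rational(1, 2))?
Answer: Add(Rational(510996385419, 82419261032), Mul(Rational(-300547403, 82419261032), Pow(5017, Rational(1, 2)))) ≈ 5.9417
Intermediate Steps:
Function('z')(y, H) = Pow(Add(Pow(H, 2), Pow(y, 2)), Rational(1, 2))
Function('D')(s, C) = Add(-3, Mul(C, Pow(s, -1)))
F = 10523 (F = Add(10500, 23) = 10523)
Mul(F, Pow(Add(Add(Function('z')(-16, -69), Function('D')(169, 37)), K), -1)) = Mul(10523, Pow(Add(Add(Pow(Add(Pow(-69, 2), Pow(-16, 2)), Rational(1, 2)), Add(-3, Mul(37, Pow(169, -1)))), 1703), -1)) = Mul(10523, Pow(Add(Add(Pow(Add(4761, 256), Rational(1, 2)), Add(-3, Mul(37, Rational(1, 169)))), 1703), -1)) = Mul(10523, Pow(Add(Add(Pow(5017, Rational(1, 2)), Add(-3, Rational(37, 169))), 1703), -1)) = Mul(10523, Pow(Add(Add(Pow(5017, Rational(1, 2)), Rational(-470, 169)), 1703), -1)) = Mul(10523, Pow(Add(Add(Rational(-470, 169), Pow(5017, Rational(1, 2))), 1703), -1)) = Mul(10523, Pow(Add(Rational(287337, 169), Pow(5017, Rational(1, 2))), -1))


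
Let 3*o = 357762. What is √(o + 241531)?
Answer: √360785 ≈ 600.65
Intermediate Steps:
o = 119254 (o = (⅓)*357762 = 119254)
√(o + 241531) = √(119254 + 241531) = √360785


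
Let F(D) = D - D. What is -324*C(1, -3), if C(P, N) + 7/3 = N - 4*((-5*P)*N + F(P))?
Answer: 21168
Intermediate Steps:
F(D) = 0
C(P, N) = -7/3 + N + 20*N*P (C(P, N) = -7/3 + (N - 4*((-5*P)*N + 0)) = -7/3 + (N - 4*(-5*N*P + 0)) = -7/3 + (N - (-20)*N*P) = -7/3 + (N + 20*N*P) = -7/3 + N + 20*N*P)
-324*C(1, -3) = -324*(-7/3 - 3 + 20*(-3)*1) = -324*(-7/3 - 3 - 60) = -324*(-196/3) = 21168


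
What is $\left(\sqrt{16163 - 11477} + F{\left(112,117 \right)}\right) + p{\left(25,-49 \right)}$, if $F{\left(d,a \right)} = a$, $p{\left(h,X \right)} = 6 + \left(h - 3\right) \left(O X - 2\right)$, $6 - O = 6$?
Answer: $79 + \sqrt{4686} \approx 147.45$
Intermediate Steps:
$O = 0$ ($O = 6 - 6 = 0$)
$p{\left(h,X \right)} = 12 - 2 h$ ($p{\left(h,X \right)} = 6 + \left(h - 3\right) \left(0 X - 2\right) = 6 + \left(-3 + h\right) \left(0 - 2\right) = 6 + \left(-3 + h\right) \left(-2\right) = 6 - \left(-6 + 2 h\right) = 12 - 2 h$)
$\left(\sqrt{16163 - 11477} + F{\left(112,117 \right)}\right) + p{\left(25,-49 \right)} = \left(\sqrt{16163 - 11477} + 117\right) + \left(12 - 50\right) = \left(\sqrt{4686} + 117\right) + \left(12 - 50\right) = \left(117 + \sqrt{4686}\right) - 38 = 79 + \sqrt{4686}$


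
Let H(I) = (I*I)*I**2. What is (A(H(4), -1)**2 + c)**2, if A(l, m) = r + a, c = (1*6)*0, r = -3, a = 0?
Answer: 81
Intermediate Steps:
c = 0 (c = 6*0 = 0)
H(I) = I**4 (H(I) = I**2*I**2 = I**4)
A(l, m) = -3 (A(l, m) = -3 + 0 = -3)
(A(H(4), -1)**2 + c)**2 = ((-3)**2 + 0)**2 = (9 + 0)**2 = 9**2 = 81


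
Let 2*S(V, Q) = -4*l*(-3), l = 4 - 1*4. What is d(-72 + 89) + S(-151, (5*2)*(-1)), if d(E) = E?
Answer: 17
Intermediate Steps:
l = 0 (l = 4 - 4 = 0)
S(V, Q) = 0 (S(V, Q) = (-4*0*(-3))/2 = (0*(-3))/2 = (½)*0 = 0)
d(-72 + 89) + S(-151, (5*2)*(-1)) = (-72 + 89) + 0 = 17 + 0 = 17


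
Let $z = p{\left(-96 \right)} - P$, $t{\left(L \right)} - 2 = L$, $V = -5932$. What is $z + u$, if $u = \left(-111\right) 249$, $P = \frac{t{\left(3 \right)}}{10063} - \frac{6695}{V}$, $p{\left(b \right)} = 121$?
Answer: $- \frac{1642719078333}{59693716} \approx -27519.0$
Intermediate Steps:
$t{\left(L \right)} = 2 + L$
$P = \frac{67401445}{59693716}$ ($P = \frac{2 + 3}{10063} - \frac{6695}{-5932} = 5 \cdot \frac{1}{10063} - - \frac{6695}{5932} = \frac{5}{10063} + \frac{6695}{5932} = \frac{67401445}{59693716} \approx 1.1291$)
$z = \frac{7155538191}{59693716}$ ($z = 121 - \frac{67401445}{59693716} = \frac{7155538191}{59693716} \approx 119.87$)
$u = -27639$
$z + u = \frac{7155538191}{59693716} - 27639 = - \frac{1642719078333}{59693716}$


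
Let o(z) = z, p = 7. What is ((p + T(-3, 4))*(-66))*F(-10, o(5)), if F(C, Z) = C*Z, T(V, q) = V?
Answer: 13200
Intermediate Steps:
((p + T(-3, 4))*(-66))*F(-10, o(5)) = ((7 - 3)*(-66))*(-10*5) = (4*(-66))*(-50) = -264*(-50) = 13200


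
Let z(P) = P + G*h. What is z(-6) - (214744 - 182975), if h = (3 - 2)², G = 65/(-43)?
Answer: -1366390/43 ≈ -31777.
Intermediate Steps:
G = -65/43 (G = 65*(-1/43) = -65/43 ≈ -1.5116)
h = 1 (h = 1² = 1)
z(P) = -65/43 + P (z(P) = P - 65/43*1 = P - 65/43 = -65/43 + P)
z(-6) - (214744 - 182975) = (-65/43 - 6) - (214744 - 182975) = -323/43 - 1*31769 = -323/43 - 31769 = -1366390/43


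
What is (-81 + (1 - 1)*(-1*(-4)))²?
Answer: 6561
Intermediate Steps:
(-81 + (1 - 1)*(-1*(-4)))² = (-81 + 0*4)² = (-81 + 0)² = (-81)² = 6561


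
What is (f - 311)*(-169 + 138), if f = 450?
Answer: -4309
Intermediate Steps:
(f - 311)*(-169 + 138) = (450 - 311)*(-169 + 138) = 139*(-31) = -4309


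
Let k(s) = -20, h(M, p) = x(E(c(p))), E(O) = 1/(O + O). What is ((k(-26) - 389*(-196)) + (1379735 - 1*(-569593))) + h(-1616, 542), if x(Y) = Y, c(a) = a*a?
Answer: 1190068515457/587528 ≈ 2.0256e+6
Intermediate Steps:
c(a) = a**2
E(O) = 1/(2*O)
h(M, p) = 1/(2*p**2) (h(M, p) = 1/(2*(p**2)) = 1/(2*p**2))
((k(-26) - 389*(-196)) + (1379735 - 1*(-569593))) + h(-1616, 542) = ((-20 - 389*(-196)) + (1379735 - 1*(-569593))) + (1/2)/542**2 = ((-20 + 76244) + (1379735 + 569593)) + (1/2)*(1/293764) = (76224 + 1949328) + 1/587528 = 2025552 + 1/587528 = 1190068515457/587528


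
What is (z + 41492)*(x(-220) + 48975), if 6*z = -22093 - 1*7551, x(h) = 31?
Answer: 5373703924/3 ≈ 1.7912e+9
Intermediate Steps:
z = -14822/3 (z = (-22093 - 1*7551)/6 = (-22093 - 7551)/6 = (⅙)*(-29644) = -14822/3 ≈ -4940.7)
(z + 41492)*(x(-220) + 48975) = (-14822/3 + 41492)*(31 + 48975) = (109654/3)*49006 = 5373703924/3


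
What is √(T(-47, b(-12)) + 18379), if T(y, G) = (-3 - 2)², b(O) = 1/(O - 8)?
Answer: 2*√4601 ≈ 135.66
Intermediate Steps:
b(O) = 1/(-8 + O)
T(y, G) = 25 (T(y, G) = (-5)² = 25)
√(T(-47, b(-12)) + 18379) = √(25 + 18379) = √18404 = 2*√4601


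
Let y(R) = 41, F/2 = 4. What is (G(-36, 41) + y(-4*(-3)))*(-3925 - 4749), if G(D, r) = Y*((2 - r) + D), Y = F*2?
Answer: 10053166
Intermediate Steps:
F = 8 (F = 2*4 = 8)
Y = 16 (Y = 8*2 = 16)
G(D, r) = 32 - 16*r + 16*D (G(D, r) = 16*((2 - r) + D) = 16*(2 + D - r) = 32 - 16*r + 16*D)
(G(-36, 41) + y(-4*(-3)))*(-3925 - 4749) = ((32 - 16*41 + 16*(-36)) + 41)*(-3925 - 4749) = ((32 - 656 - 576) + 41)*(-8674) = (-1200 + 41)*(-8674) = -1159*(-8674) = 10053166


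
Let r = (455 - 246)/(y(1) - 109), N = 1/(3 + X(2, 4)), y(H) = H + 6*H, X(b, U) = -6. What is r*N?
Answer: 209/306 ≈ 0.68301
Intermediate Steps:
y(H) = 7*H
N = -⅓ (N = 1/(3 - 6) = 1/(-3) = -⅓ ≈ -0.33333)
r = -209/102 (r = (455 - 246)/(7*1 - 109) = 209/(7 - 109) = 209/(-102) = 209*(-1/102) = -209/102 ≈ -2.0490)
r*N = -209/102*(-⅓) = 209/306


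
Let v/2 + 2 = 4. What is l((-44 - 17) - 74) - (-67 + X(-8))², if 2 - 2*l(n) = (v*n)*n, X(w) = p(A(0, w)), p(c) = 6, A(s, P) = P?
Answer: -40170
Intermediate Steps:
v = 4 (v = -4 + 2*4 = -4 + 8 = 4)
X(w) = 6
l(n) = 1 - 2*n² (l(n) = 1 - 4*n*n/2 = 1 - 2*n²)
l((-44 - 17) - 74) - (-67 + X(-8))² = (1 - 2*((-44 - 17) - 74)²) - (-67 + 6)² = (1 - 2*(-61 - 74)²) - 1*(-61)² = (1 - 2*(-135)²) - 1*3721 = (1 - 2*18225) - 3721 = (1 - 36450) - 3721 = -36449 - 3721 = -40170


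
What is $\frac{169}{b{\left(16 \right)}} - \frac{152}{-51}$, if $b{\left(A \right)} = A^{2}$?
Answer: $\frac{47531}{13056} \approx 3.6405$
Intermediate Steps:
$\frac{169}{b{\left(16 \right)}} - \frac{152}{-51} = \frac{169}{16^{2}} - \frac{152}{-51} = \frac{169}{256} - - \frac{152}{51} = 169 \cdot \frac{1}{256} + \frac{152}{51} = \frac{169}{256} + \frac{152}{51} = \frac{47531}{13056}$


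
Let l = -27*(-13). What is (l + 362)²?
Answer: 508369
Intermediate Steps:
l = 351
(l + 362)² = (351 + 362)² = 713² = 508369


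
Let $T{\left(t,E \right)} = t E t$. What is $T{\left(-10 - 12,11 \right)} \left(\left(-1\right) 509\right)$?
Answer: $-2709916$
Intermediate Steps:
$T{\left(t,E \right)} = E t^{2}$ ($T{\left(t,E \right)} = E t t = E t^{2}$)
$T{\left(-10 - 12,11 \right)} \left(\left(-1\right) 509\right) = 11 \left(-10 - 12\right)^{2} \left(\left(-1\right) 509\right) = 11 \left(-22\right)^{2} \left(-509\right) = 11 \cdot 484 \left(-509\right) = 5324 \left(-509\right) = -2709916$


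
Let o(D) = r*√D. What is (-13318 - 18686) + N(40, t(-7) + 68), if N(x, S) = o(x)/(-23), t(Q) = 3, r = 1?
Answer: -32004 - 2*√10/23 ≈ -32004.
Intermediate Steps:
o(D) = √D (o(D) = 1*√D = √D)
N(x, S) = -√x/23 (N(x, S) = √x/(-23) = √x*(-1/23) = -√x/23)
(-13318 - 18686) + N(40, t(-7) + 68) = (-13318 - 18686) - 2*√10/23 = -32004 - 2*√10/23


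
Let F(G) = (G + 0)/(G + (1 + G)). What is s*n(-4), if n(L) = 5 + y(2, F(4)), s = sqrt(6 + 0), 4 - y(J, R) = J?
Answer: 7*sqrt(6) ≈ 17.146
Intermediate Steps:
F(G) = G/(1 + 2*G)
y(J, R) = 4 - J
s = sqrt(6) ≈ 2.4495
n(L) = 7 (n(L) = 5 + (4 - 1*2) = 5 + (4 - 2) = 5 + 2 = 7)
s*n(-4) = sqrt(6)*7 = 7*sqrt(6)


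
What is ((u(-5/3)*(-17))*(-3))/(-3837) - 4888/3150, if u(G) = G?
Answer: -3081251/2014425 ≈ -1.5296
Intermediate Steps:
((u(-5/3)*(-17))*(-3))/(-3837) - 4888/3150 = ((-5/3*(-17))*(-3))/(-3837) - 4888/3150 = ((-5*⅓*(-17))*(-3))*(-1/3837) - 4888*1/3150 = (-5/3*(-17)*(-3))*(-1/3837) - 2444/1575 = ((85/3)*(-3))*(-1/3837) - 2444/1575 = -85*(-1/3837) - 2444/1575 = 85/3837 - 2444/1575 = -3081251/2014425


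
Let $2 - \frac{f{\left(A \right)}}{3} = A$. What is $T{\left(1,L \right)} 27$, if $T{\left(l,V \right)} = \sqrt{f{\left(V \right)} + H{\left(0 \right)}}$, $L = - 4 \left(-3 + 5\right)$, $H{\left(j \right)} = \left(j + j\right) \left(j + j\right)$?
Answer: $27 \sqrt{30} \approx 147.89$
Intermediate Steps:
$f{\left(A \right)} = 6 - 3 A$
$H{\left(j \right)} = 4 j^{2}$ ($H{\left(j \right)} = 2 j 2 j = 4 j^{2}$)
$L = -8$ ($L = \left(-4\right) 2 = -8$)
$T{\left(l,V \right)} = \sqrt{6 - 3 V}$ ($T{\left(l,V \right)} = \sqrt{\left(6 - 3 V\right) + 4 \cdot 0^{2}} = \sqrt{\left(6 - 3 V\right) + 4 \cdot 0} = \sqrt{\left(6 - 3 V\right) + 0} = \sqrt{6 - 3 V}$)
$T{\left(1,L \right)} 27 = \sqrt{6 - -24} \cdot 27 = \sqrt{6 + 24} \cdot 27 = \sqrt{30} \cdot 27 = 27 \sqrt{30}$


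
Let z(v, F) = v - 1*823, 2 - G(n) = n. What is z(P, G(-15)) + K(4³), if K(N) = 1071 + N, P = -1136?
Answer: -824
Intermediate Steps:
G(n) = 2 - n
z(v, F) = -823 + v (z(v, F) = v - 823 = -823 + v)
z(P, G(-15)) + K(4³) = (-823 - 1136) + (1071 + 4³) = -1959 + (1071 + 64) = -1959 + 1135 = -824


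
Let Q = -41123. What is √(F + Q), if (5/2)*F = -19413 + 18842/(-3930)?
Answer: I*√188775744951/1965 ≈ 221.11*I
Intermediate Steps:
F = -76311932/9825 (F = 2*(-19413 + 18842/(-3930))/5 = 2*(-19413 + 18842*(-1/3930))/5 = 2*(-19413 - 9421/1965)/5 = (⅖)*(-38155966/1965) = -76311932/9825 ≈ -7767.1)
√(F + Q) = √(-76311932/9825 - 41123) = √(-480345407/9825) = I*√188775744951/1965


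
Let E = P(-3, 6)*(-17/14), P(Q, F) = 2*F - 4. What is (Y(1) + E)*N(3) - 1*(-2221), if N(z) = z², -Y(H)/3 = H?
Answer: 14746/7 ≈ 2106.6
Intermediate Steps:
Y(H) = -3*H
P(Q, F) = -4 + 2*F
E = -68/7 (E = (-4 + 2*6)*(-17/14) = (-4 + 12)*(-17*1/14) = 8*(-17/14) = -68/7 ≈ -9.7143)
(Y(1) + E)*N(3) - 1*(-2221) = (-3*1 - 68/7)*3² - 1*(-2221) = (-3 - 68/7)*9 + 2221 = -89/7*9 + 2221 = -801/7 + 2221 = 14746/7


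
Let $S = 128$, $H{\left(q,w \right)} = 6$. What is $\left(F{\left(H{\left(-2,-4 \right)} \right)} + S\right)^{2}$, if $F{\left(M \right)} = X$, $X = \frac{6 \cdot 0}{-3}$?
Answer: $16384$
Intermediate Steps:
$X = 0$ ($X = 0 \left(- \frac{1}{3}\right) = 0$)
$F{\left(M \right)} = 0$
$\left(F{\left(H{\left(-2,-4 \right)} \right)} + S\right)^{2} = \left(0 + 128\right)^{2} = 128^{2} = 16384$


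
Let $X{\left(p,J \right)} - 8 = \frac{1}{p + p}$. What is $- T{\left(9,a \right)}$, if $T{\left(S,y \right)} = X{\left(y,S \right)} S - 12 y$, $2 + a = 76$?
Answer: $\frac{120759}{148} \approx 815.94$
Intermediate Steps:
$X{\left(p,J \right)} = 8 + \frac{1}{2 p}$ ($X{\left(p,J \right)} = 8 + \frac{1}{p + p} = 8 + \frac{1}{2 p}$)
$a = 74$ ($a = -2 + 76 = 74$)
$T{\left(S,y \right)} = - 12 y + S \left(8 + \frac{1}{2 y}\right)$ ($T{\left(S,y \right)} = \left(8 + \frac{1}{2 y}\right) S - 12 y = S \left(8 + \frac{1}{2 y}\right) - 12 y = - 12 y + S \left(8 + \frac{1}{2 y}\right)$)
$- T{\left(9,a \right)} = - (\left(-12\right) 74 + 8 \cdot 9 + \frac{1}{2} \cdot 9 \cdot \frac{1}{74}) = - (-888 + 72 + \frac{1}{2} \cdot 9 \cdot \frac{1}{74}) = - (-888 + 72 + \frac{9}{148}) = \left(-1\right) \left(- \frac{120759}{148}\right) = \frac{120759}{148}$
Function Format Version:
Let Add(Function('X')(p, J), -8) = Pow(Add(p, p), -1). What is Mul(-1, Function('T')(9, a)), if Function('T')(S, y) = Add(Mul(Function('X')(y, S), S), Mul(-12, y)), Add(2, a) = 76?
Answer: Rational(120759, 148) ≈ 815.94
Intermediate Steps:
Function('X')(p, J) = Add(8, Mul(Rational(1, 2), Pow(p, -1))) (Function('X')(p, J) = Add(8, Pow(Add(p, p), -1)) = Add(8, Pow(Mul(2, p), -1)) = Add(8, Mul(Rational(1, 2), Pow(p, -1))))
a = 74 (a = Add(-2, 76) = 74)
Function('T')(S, y) = Add(Mul(-12, y), Mul(S, Add(8, Mul(Rational(1, 2), Pow(y, -1))))) (Function('T')(S, y) = Add(Mul(Add(8, Mul(Rational(1, 2), Pow(y, -1))), S), Mul(-12, y)) = Add(Mul(S, Add(8, Mul(Rational(1, 2), Pow(y, -1)))), Mul(-12, y)) = Add(Mul(-12, y), Mul(S, Add(8, Mul(Rational(1, 2), Pow(y, -1))))))
Mul(-1, Function('T')(9, a)) = Mul(-1, Add(Mul(-12, 74), Mul(8, 9), Mul(Rational(1, 2), 9, Pow(74, -1)))) = Mul(-1, Add(-888, 72, Mul(Rational(1, 2), 9, Rational(1, 74)))) = Mul(-1, Add(-888, 72, Rational(9, 148))) = Mul(-1, Rational(-120759, 148)) = Rational(120759, 148)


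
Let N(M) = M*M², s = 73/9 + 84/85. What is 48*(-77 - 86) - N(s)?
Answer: -3840081187681/447697125 ≈ -8577.4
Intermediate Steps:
s = 6961/765 (s = 73*(⅑) + 84*(1/85) = 73/9 + 84/85 = 6961/765 ≈ 9.0993)
N(M) = M³
48*(-77 - 86) - N(s) = 48*(-77 - 86) - (6961/765)³ = 48*(-163) - 1*337298881681/447697125 = -7824 - 337298881681/447697125 = -3840081187681/447697125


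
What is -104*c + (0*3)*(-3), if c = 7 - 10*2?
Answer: 1352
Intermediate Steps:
c = -13 (c = 7 - 20 = -13)
-104*c + (0*3)*(-3) = -104*(-13) + (0*3)*(-3) = 1352 + 0*(-3) = 1352 + 0 = 1352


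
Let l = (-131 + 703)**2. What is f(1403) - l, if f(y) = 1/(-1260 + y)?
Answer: -46787311/143 ≈ -3.2718e+5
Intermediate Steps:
l = 327184 (l = 572**2 = 327184)
f(1403) - l = 1/(-1260 + 1403) - 1*327184 = 1/143 - 327184 = -46787311/143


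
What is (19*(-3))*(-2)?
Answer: 114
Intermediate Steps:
(19*(-3))*(-2) = -57*(-2) = 114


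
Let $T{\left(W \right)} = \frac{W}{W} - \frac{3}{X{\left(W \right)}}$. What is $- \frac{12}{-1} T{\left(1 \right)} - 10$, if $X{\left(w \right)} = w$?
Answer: $-34$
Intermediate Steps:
$T{\left(W \right)} = 1 - \frac{3}{W}$ ($T{\left(W \right)} = \frac{W}{W} - \frac{3}{W} = 1 - \frac{3}{W}$)
$- \frac{12}{-1} T{\left(1 \right)} - 10 = - \frac{12}{-1} \frac{-3 + 1}{1} - 10 = \left(-12\right) \left(-1\right) 1 \left(-2\right) - 10 = 12 \left(-2\right) - 10 = -24 - 10 = -34$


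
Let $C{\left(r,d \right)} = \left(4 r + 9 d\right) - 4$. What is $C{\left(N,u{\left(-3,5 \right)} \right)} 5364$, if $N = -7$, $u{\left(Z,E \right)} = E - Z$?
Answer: $214560$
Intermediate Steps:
$C{\left(r,d \right)} = -4 + 4 r + 9 d$
$C{\left(N,u{\left(-3,5 \right)} \right)} 5364 = \left(-4 + 4 \left(-7\right) + 9 \left(5 - -3\right)\right) 5364 = \left(-4 - 28 + 9 \left(5 + 3\right)\right) 5364 = \left(-4 - 28 + 9 \cdot 8\right) 5364 = \left(-4 - 28 + 72\right) 5364 = 40 \cdot 5364 = 214560$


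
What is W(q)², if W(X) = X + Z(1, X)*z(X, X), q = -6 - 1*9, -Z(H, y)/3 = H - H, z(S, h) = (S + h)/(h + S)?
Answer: 225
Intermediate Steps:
z(S, h) = 1 (z(S, h) = (S + h)/(S + h) = 1)
Z(H, y) = 0 (Z(H, y) = -3*(H - H) = -3*0 = 0)
q = -15 (q = -6 - 9 = -15)
W(X) = X (W(X) = X + 0*1 = X + 0 = X)
W(q)² = (-15)² = 225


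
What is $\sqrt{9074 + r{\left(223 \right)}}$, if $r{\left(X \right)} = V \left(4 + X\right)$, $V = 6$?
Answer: $2 \sqrt{2609} \approx 102.16$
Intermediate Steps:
$r{\left(X \right)} = 24 + 6 X$ ($r{\left(X \right)} = 6 \left(4 + X\right) = 24 + 6 X$)
$\sqrt{9074 + r{\left(223 \right)}} = \sqrt{9074 + \left(24 + 6 \cdot 223\right)} = \sqrt{9074 + \left(24 + 1338\right)} = \sqrt{9074 + 1362} = \sqrt{10436} = 2 \sqrt{2609}$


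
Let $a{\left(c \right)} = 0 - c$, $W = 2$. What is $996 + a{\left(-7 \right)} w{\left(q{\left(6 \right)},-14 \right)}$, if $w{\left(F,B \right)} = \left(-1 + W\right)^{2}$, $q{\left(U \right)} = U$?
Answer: $1003$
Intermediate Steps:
$w{\left(F,B \right)} = 1$ ($w{\left(F,B \right)} = \left(-1 + 2\right)^{2} = 1^{2} = 1$)
$a{\left(c \right)} = - c$
$996 + a{\left(-7 \right)} w{\left(q{\left(6 \right)},-14 \right)} = 996 + \left(-1\right) \left(-7\right) 1 = 996 + 7 \cdot 1 = 996 + 7 = 1003$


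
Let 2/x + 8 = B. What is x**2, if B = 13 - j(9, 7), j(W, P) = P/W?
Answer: 81/361 ≈ 0.22438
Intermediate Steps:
B = 110/9 (B = 13 - 7/9 = 110/9 ≈ 12.222)
x = 9/19 (x = 2/(-8 + 110/9) = 2/(38/9) = 2*(9/38) = 9/19 ≈ 0.47368)
x**2 = (9/19)**2 = 81/361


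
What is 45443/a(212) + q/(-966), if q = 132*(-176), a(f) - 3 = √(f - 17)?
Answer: -7076259/9982 + 45443*√195/186 ≈ 2702.8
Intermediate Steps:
a(f) = 3 + √(-17 + f) (a(f) = 3 + √(f - 17) = 3 + √(-17 + f))
q = -23232
45443/a(212) + q/(-966) = 45443/(3 + √(-17 + 212)) - 23232/(-966) = 45443/(3 + √195) - 23232*(-1/966) = 45443/(3 + √195) + 3872/161 = 3872/161 + 45443/(3 + √195)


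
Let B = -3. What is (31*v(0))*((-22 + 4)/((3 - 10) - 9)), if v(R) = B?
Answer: -837/8 ≈ -104.63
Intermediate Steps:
v(R) = -3
(31*v(0))*((-22 + 4)/((3 - 10) - 9)) = (31*(-3))*((-22 + 4)/((3 - 10) - 9)) = -(-1674)/(-7 - 9) = -(-1674)/(-16) = -(-1674)*(-1)/16 = -93*9/8 = -837/8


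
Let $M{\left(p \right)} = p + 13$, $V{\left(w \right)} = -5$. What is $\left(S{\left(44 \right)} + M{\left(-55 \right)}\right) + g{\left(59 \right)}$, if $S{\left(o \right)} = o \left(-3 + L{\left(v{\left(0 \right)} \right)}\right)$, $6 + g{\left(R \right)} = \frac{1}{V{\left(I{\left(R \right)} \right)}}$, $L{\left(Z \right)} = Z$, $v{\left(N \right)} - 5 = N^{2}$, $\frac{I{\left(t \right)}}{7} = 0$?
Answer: $\frac{199}{5} \approx 39.8$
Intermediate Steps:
$I{\left(t \right)} = 0$ ($I{\left(t \right)} = 7 \cdot 0 = 0$)
$v{\left(N \right)} = 5 + N^{2}$
$M{\left(p \right)} = 13 + p$
$g{\left(R \right)} = - \frac{31}{5}$ ($g{\left(R \right)} = -6 + \frac{1}{-5} = -6 - \frac{1}{5} = - \frac{31}{5}$)
$S{\left(o \right)} = 2 o$ ($S{\left(o \right)} = o \left(-3 + \left(5 + 0^{2}\right)\right) = o \left(-3 + \left(5 + 0\right)\right) = o \left(-3 + 5\right) = o 2 = 2 o$)
$\left(S{\left(44 \right)} + M{\left(-55 \right)}\right) + g{\left(59 \right)} = \left(2 \cdot 44 + \left(13 - 55\right)\right) - \frac{31}{5} = \left(88 - 42\right) - \frac{31}{5} = 46 - \frac{31}{5} = \frac{199}{5}$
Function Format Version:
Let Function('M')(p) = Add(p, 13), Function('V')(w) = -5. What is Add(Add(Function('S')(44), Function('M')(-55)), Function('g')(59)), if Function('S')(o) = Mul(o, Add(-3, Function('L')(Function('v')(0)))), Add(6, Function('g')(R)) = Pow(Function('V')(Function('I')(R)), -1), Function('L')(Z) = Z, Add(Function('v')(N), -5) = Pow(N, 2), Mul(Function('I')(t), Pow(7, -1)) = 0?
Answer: Rational(199, 5) ≈ 39.800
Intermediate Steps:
Function('I')(t) = 0 (Function('I')(t) = Mul(7, 0) = 0)
Function('v')(N) = Add(5, Pow(N, 2))
Function('M')(p) = Add(13, p)
Function('g')(R) = Rational(-31, 5) (Function('g')(R) = Add(-6, Pow(-5, -1)) = Add(-6, Rational(-1, 5)) = Rational(-31, 5))
Function('S')(o) = Mul(2, o) (Function('S')(o) = Mul(o, Add(-3, Add(5, Pow(0, 2)))) = Mul(o, Add(-3, Add(5, 0))) = Mul(o, Add(-3, 5)) = Mul(o, 2) = Mul(2, o))
Add(Add(Function('S')(44), Function('M')(-55)), Function('g')(59)) = Add(Add(Mul(2, 44), Add(13, -55)), Rational(-31, 5)) = Add(Add(88, -42), Rational(-31, 5)) = Add(46, Rational(-31, 5)) = Rational(199, 5)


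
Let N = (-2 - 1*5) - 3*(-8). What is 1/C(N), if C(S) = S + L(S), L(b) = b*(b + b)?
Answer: 1/595 ≈ 0.0016807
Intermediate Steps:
L(b) = 2*b² (L(b) = b*(2*b) = 2*b²)
N = 17 (N = (-2 - 5) + 24 = -7 + 24 = 17)
C(S) = S + 2*S²
1/C(N) = 1/(17*(1 + 2*17)) = 1/(17*(1 + 34)) = 1/(17*35) = 1/595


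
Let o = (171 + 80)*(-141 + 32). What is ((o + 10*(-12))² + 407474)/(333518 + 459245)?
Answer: 755502915/792763 ≈ 953.00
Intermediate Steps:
o = -27359 (o = 251*(-109) = -27359)
((o + 10*(-12))² + 407474)/(333518 + 459245) = ((-27359 + 10*(-12))² + 407474)/(333518 + 459245) = ((-27359 - 120)² + 407474)/792763 = ((-27479)² + 407474)*(1/792763) = (755095441 + 407474)*(1/792763) = 755502915*(1/792763) = 755502915/792763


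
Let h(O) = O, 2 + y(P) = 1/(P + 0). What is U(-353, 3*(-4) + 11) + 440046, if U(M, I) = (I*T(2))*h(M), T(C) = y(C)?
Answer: 879033/2 ≈ 4.3952e+5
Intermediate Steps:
y(P) = -2 + 1/P (y(P) = -2 + 1/(P + 0) = -2 + 1/P)
T(C) = -2 + 1/C
U(M, I) = -3*I*M/2 (U(M, I) = (I*(-2 + 1/2))*M = (I*(-2 + ½))*M = (I*(-3/2))*M = (-3*I/2)*M = -3*I*M/2)
U(-353, 3*(-4) + 11) + 440046 = -3/2*(3*(-4) + 11)*(-353) + 440046 = -3/2*(-12 + 11)*(-353) + 440046 = -3/2*(-1)*(-353) + 440046 = -1059/2 + 440046 = 879033/2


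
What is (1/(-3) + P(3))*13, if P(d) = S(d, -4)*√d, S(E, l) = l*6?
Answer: -13/3 - 312*√3 ≈ -544.73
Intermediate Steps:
S(E, l) = 6*l
P(d) = -24*√d (P(d) = (6*(-4))*√d = -24*√d)
(1/(-3) + P(3))*13 = (1/(-3) - 24*√3)*13 = (-⅓ - 24*√3)*13 = -13/3 - 312*√3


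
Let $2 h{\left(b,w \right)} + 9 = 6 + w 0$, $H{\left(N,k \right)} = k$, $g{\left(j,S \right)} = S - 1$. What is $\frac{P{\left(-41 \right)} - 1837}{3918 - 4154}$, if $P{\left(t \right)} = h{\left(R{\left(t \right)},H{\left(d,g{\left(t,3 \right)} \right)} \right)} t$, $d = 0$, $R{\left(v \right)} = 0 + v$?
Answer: $\frac{3551}{472} \approx 7.5233$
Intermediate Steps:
$R{\left(v \right)} = v$
$g{\left(j,S \right)} = -1 + S$
$h{\left(b,w \right)} = - \frac{3}{2}$ ($h{\left(b,w \right)} = - \frac{9}{2} + \frac{6 + w 0}{2} = - \frac{9}{2} + \frac{6 + 0}{2} = - \frac{9}{2} + \frac{1}{2} \cdot 6 = - \frac{9}{2} + 3 = - \frac{3}{2}$)
$P{\left(t \right)} = - \frac{3 t}{2}$
$\frac{P{\left(-41 \right)} - 1837}{3918 - 4154} = \frac{\left(- \frac{3}{2}\right) \left(-41\right) - 1837}{3918 - 4154} = \frac{\frac{123}{2} - 1837}{-236} = \left(- \frac{3551}{2}\right) \left(- \frac{1}{236}\right) = \frac{3551}{472}$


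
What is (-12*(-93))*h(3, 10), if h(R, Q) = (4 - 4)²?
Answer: 0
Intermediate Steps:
h(R, Q) = 0 (h(R, Q) = 0² = 0)
(-12*(-93))*h(3, 10) = -12*(-93)*0 = 1116*0 = 0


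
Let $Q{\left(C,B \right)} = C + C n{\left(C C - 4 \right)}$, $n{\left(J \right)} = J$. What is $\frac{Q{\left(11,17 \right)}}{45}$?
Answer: $\frac{1298}{45} \approx 28.844$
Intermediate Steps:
$Q{\left(C,B \right)} = C + C \left(-4 + C^{2}\right)$ ($Q{\left(C,B \right)} = C + C \left(C C - 4\right) = C + C \left(C^{2} - 4\right) = C + C \left(-4 + C^{2}\right)$)
$\frac{Q{\left(11,17 \right)}}{45} = \frac{11 \left(-3 + 11^{2}\right)}{45} = 11 \left(-3 + 121\right) \frac{1}{45} = 11 \cdot 118 \cdot \frac{1}{45} = 1298 \cdot \frac{1}{45} = \frac{1298}{45}$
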